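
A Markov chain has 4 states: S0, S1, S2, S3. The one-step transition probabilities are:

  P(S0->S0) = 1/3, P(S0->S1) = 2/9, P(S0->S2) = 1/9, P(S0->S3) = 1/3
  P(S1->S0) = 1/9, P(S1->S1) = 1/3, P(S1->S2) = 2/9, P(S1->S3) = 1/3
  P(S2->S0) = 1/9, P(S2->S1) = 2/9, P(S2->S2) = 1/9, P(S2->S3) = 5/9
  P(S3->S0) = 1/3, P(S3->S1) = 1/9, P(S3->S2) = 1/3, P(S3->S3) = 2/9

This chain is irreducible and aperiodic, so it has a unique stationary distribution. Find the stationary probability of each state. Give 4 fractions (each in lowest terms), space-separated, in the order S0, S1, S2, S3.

Answer: 83/345 143/690 29/138 118/345

Derivation:
The stationary distribution satisfies pi = pi * P, i.e.:
  pi_S0 = 1/3*pi_S0 + 1/9*pi_S1 + 1/9*pi_S2 + 1/3*pi_S3
  pi_S1 = 2/9*pi_S0 + 1/3*pi_S1 + 2/9*pi_S2 + 1/9*pi_S3
  pi_S2 = 1/9*pi_S0 + 2/9*pi_S1 + 1/9*pi_S2 + 1/3*pi_S3
  pi_S3 = 1/3*pi_S0 + 1/3*pi_S1 + 5/9*pi_S2 + 2/9*pi_S3
with normalization: pi_S0 + pi_S1 + pi_S2 + pi_S3 = 1.

Using the first 3 balance equations plus normalization, the linear system A*pi = b is:
  [-2/3, 1/9, 1/9, 1/3] . pi = 0
  [2/9, -2/3, 2/9, 1/9] . pi = 0
  [1/9, 2/9, -8/9, 1/3] . pi = 0
  [1, 1, 1, 1] . pi = 1

Solving yields:
  pi_S0 = 83/345
  pi_S1 = 143/690
  pi_S2 = 29/138
  pi_S3 = 118/345

Verification (pi * P):
  83/345*1/3 + 143/690*1/9 + 29/138*1/9 + 118/345*1/3 = 83/345 = pi_S0  (ok)
  83/345*2/9 + 143/690*1/3 + 29/138*2/9 + 118/345*1/9 = 143/690 = pi_S1  (ok)
  83/345*1/9 + 143/690*2/9 + 29/138*1/9 + 118/345*1/3 = 29/138 = pi_S2  (ok)
  83/345*1/3 + 143/690*1/3 + 29/138*5/9 + 118/345*2/9 = 118/345 = pi_S3  (ok)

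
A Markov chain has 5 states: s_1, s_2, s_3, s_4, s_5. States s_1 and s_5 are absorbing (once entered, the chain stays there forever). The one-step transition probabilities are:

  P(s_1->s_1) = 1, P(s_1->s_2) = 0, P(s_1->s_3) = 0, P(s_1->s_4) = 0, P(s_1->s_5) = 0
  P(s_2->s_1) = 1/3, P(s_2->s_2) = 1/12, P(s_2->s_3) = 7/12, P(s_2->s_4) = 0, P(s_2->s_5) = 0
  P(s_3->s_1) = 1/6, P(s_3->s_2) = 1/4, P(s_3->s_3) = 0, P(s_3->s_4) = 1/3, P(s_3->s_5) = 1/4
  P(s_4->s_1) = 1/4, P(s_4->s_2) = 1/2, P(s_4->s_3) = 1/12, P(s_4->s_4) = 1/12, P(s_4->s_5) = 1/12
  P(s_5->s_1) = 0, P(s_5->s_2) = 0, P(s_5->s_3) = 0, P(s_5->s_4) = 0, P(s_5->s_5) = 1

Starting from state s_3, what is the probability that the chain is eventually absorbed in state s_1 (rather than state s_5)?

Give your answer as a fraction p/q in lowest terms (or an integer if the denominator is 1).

Answer: 602/1009

Derivation:
Let a_i = P(absorbed in s_1 | start in state i).
Boundary conditions: a_s_1 = 1, a_s_5 = 0.
For each transient state i, a_i = sum_j P(i->j) * a_j:
  a_s_2 = 1/3*a_s_1 + 1/12*a_s_2 + 7/12*a_s_3 + 0*a_s_4 + 0*a_s_5
  a_s_3 = 1/6*a_s_1 + 1/4*a_s_2 + 0*a_s_3 + 1/3*a_s_4 + 1/4*a_s_5
  a_s_4 = 1/4*a_s_1 + 1/2*a_s_2 + 1/12*a_s_3 + 1/12*a_s_4 + 1/12*a_s_5

Substituting a_s_1 = 1 and a_s_5 = 0, rearrange to (I - Q) a = r where r[i] = P(i -> s_1):
  [11/12, -7/12, 0] . (a_s_2, a_s_3, a_s_4) = 1/3
  [-1/4, 1, -1/3] . (a_s_2, a_s_3, a_s_4) = 1/6
  [-1/2, -1/12, 11/12] . (a_s_2, a_s_3, a_s_4) = 1/4

Solving yields:
  a_s_2 = 750/1009
  a_s_3 = 602/1009
  a_s_4 = 739/1009

Starting state is s_3, so the absorption probability is a_s_3 = 602/1009.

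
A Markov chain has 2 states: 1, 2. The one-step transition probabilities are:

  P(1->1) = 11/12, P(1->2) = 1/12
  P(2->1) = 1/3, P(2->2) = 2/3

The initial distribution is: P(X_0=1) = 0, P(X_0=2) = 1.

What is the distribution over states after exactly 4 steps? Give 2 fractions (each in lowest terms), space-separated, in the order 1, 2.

Answer: 3667/5184 1517/5184

Derivation:
Propagating the distribution step by step (d_{t+1} = d_t * P):
d_0 = (1=0, 2=1)
  d_1[1] = 0*11/12 + 1*1/3 = 1/3
  d_1[2] = 0*1/12 + 1*2/3 = 2/3
d_1 = (1=1/3, 2=2/3)
  d_2[1] = 1/3*11/12 + 2/3*1/3 = 19/36
  d_2[2] = 1/3*1/12 + 2/3*2/3 = 17/36
d_2 = (1=19/36, 2=17/36)
  d_3[1] = 19/36*11/12 + 17/36*1/3 = 277/432
  d_3[2] = 19/36*1/12 + 17/36*2/3 = 155/432
d_3 = (1=277/432, 2=155/432)
  d_4[1] = 277/432*11/12 + 155/432*1/3 = 3667/5184
  d_4[2] = 277/432*1/12 + 155/432*2/3 = 1517/5184
d_4 = (1=3667/5184, 2=1517/5184)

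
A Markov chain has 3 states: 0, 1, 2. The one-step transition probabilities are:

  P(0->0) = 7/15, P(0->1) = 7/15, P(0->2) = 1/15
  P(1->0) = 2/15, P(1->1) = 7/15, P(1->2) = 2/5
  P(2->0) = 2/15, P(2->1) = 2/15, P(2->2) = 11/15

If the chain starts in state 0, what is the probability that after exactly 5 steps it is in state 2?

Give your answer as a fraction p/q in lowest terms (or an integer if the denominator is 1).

Computing P^5 by repeated multiplication:
P^1 =
  0: [7/15, 7/15, 1/15]
  1: [2/15, 7/15, 2/5]
  2: [2/15, 2/15, 11/15]
P^2 =
  0: [13/45, 4/9, 4/15]
  1: [8/45, 1/3, 22/45]
  2: [8/45, 2/9, 3/5]
P^3 =
  0: [31/135, 17/45, 53/135]
  1: [26/135, 41/135, 68/135]
  2: [26/135, 4/15, 73/135]
P^4 =
  0: [17/81, 136/405, 184/405]
  1: [16/81, 121/405, 68/135]
  2: [16/81, 116/405, 209/405]
P^5 =
  0: [247/1215, 383/1215, 13/27]
  1: [242/1215, 121/405, 122/243]
  2: [242/1215, 358/1215, 41/81]

(P^5)[0 -> 2] = 13/27

Answer: 13/27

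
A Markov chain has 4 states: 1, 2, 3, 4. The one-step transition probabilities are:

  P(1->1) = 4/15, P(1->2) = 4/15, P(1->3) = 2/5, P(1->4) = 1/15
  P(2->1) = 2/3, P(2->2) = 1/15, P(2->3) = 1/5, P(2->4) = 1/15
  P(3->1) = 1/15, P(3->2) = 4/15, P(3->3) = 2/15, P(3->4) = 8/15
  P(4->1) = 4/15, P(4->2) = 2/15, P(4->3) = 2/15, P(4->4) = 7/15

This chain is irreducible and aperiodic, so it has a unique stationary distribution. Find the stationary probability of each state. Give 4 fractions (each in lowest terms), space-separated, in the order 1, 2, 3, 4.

The stationary distribution satisfies pi = pi * P, i.e.:
  pi_1 = 4/15*pi_1 + 2/3*pi_2 + 1/15*pi_3 + 4/15*pi_4
  pi_2 = 4/15*pi_1 + 1/15*pi_2 + 4/15*pi_3 + 2/15*pi_4
  pi_3 = 2/5*pi_1 + 1/5*pi_2 + 2/15*pi_3 + 2/15*pi_4
  pi_4 = 1/15*pi_1 + 1/15*pi_2 + 8/15*pi_3 + 7/15*pi_4
with normalization: pi_1 + pi_2 + pi_3 + pi_4 = 1.

Using the first 3 balance equations plus normalization, the linear system A*pi = b is:
  [-11/15, 2/3, 1/15, 4/15] . pi = 0
  [4/15, -14/15, 4/15, 2/15] . pi = 0
  [2/5, 1/5, -13/15, 2/15] . pi = 0
  [1, 1, 1, 1] . pi = 1

Solving yields:
  pi_1 = 527/1770
  pi_2 = 337/1770
  pi_3 = 133/590
  pi_4 = 169/590

Verification (pi * P):
  527/1770*4/15 + 337/1770*2/3 + 133/590*1/15 + 169/590*4/15 = 527/1770 = pi_1  (ok)
  527/1770*4/15 + 337/1770*1/15 + 133/590*4/15 + 169/590*2/15 = 337/1770 = pi_2  (ok)
  527/1770*2/5 + 337/1770*1/5 + 133/590*2/15 + 169/590*2/15 = 133/590 = pi_3  (ok)
  527/1770*1/15 + 337/1770*1/15 + 133/590*8/15 + 169/590*7/15 = 169/590 = pi_4  (ok)

Answer: 527/1770 337/1770 133/590 169/590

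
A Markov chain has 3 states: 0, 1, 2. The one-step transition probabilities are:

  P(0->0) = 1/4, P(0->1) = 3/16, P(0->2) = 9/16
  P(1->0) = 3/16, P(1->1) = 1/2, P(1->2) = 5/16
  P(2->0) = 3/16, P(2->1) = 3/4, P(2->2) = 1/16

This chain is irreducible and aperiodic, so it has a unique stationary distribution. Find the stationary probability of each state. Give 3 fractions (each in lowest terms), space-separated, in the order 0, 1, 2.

The stationary distribution satisfies pi = pi * P, i.e.:
  pi_0 = 1/4*pi_0 + 3/16*pi_1 + 3/16*pi_2
  pi_1 = 3/16*pi_0 + 1/2*pi_1 + 3/4*pi_2
  pi_2 = 9/16*pi_0 + 5/16*pi_1 + 1/16*pi_2
with normalization: pi_0 + pi_1 + pi_2 = 1.

Using the first 2 balance equations plus normalization, the linear system A*pi = b is:
  [-3/4, 3/16, 3/16] . pi = 0
  [3/16, -1/2, 3/4] . pi = 0
  [1, 1, 1] . pi = 1

Solving yields:
  pi_0 = 1/5
  pi_1 = 51/100
  pi_2 = 29/100

Verification (pi * P):
  1/5*1/4 + 51/100*3/16 + 29/100*3/16 = 1/5 = pi_0  (ok)
  1/5*3/16 + 51/100*1/2 + 29/100*3/4 = 51/100 = pi_1  (ok)
  1/5*9/16 + 51/100*5/16 + 29/100*1/16 = 29/100 = pi_2  (ok)

Answer: 1/5 51/100 29/100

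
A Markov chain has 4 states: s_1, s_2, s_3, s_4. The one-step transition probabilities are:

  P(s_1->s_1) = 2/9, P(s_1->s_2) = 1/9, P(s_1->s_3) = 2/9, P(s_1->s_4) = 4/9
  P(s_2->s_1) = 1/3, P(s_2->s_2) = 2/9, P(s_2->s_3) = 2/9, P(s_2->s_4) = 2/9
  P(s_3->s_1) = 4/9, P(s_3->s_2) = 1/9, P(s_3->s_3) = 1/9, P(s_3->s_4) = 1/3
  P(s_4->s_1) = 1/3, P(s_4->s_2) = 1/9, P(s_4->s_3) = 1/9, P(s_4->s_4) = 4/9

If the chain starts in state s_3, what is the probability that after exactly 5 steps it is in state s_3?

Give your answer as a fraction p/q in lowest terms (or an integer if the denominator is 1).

Answer: 350/2187

Derivation:
Computing P^5 by repeated multiplication:
P^1 =
  s_1: [2/9, 1/9, 2/9, 4/9]
  s_2: [1/3, 2/9, 2/9, 2/9]
  s_3: [4/9, 1/9, 1/9, 1/3]
  s_4: [1/3, 1/9, 1/9, 4/9]
P^2 =
  s_1: [1/3, 10/81, 4/27, 32/81]
  s_2: [26/81, 11/81, 14/81, 10/27]
  s_3: [8/27, 10/81, 14/81, 11/27]
  s_4: [25/81, 10/81, 13/81, 11/27]
P^3 =
  s_1: [76/243, 91/729, 118/729, 292/729]
  s_2: [77/243, 92/729, 118/729, 32/81]
  s_3: [233/729, 91/729, 115/729, 290/729]
  s_4: [77/243, 91/729, 116/729, 97/243]
P^4 =
  s_1: [2077/6561, 820/6561, 1048/6561, 872/2187]
  s_2: [2074/6561, 821/6561, 1052/6561, 2614/6561]
  s_3: [2069/6561, 820/6561, 13/81, 97/243]
  s_4: [2072/6561, 820/6561, 1051/6561, 2618/6561]
P^5 =
  s_1: [6218/19683, 7381/59049, 9458/59049, 7852/19683]
  s_2: [18661/59049, 7382/59049, 3152/19683, 7850/19683]
  s_3: [18667/59049, 7381/59049, 350/2187, 23551/59049]
  s_4: [18662/59049, 7381/59049, 3151/19683, 2617/6561]

(P^5)[s_3 -> s_3] = 350/2187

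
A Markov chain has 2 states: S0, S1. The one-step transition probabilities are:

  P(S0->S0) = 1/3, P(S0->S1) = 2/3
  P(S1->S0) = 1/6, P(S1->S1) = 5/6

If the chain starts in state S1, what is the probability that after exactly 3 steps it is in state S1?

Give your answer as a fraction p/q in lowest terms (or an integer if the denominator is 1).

Answer: 173/216

Derivation:
Computing P^3 by repeated multiplication:
P^1 =
  S0: [1/3, 2/3]
  S1: [1/6, 5/6]
P^2 =
  S0: [2/9, 7/9]
  S1: [7/36, 29/36]
P^3 =
  S0: [11/54, 43/54]
  S1: [43/216, 173/216]

(P^3)[S1 -> S1] = 173/216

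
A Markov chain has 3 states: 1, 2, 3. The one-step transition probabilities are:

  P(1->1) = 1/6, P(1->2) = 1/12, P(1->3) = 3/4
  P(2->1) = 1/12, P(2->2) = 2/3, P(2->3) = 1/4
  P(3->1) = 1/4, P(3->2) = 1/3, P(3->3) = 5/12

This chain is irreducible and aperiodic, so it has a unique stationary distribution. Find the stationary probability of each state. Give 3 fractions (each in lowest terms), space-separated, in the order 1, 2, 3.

Answer: 8/49 43/98 39/98

Derivation:
The stationary distribution satisfies pi = pi * P, i.e.:
  pi_1 = 1/6*pi_1 + 1/12*pi_2 + 1/4*pi_3
  pi_2 = 1/12*pi_1 + 2/3*pi_2 + 1/3*pi_3
  pi_3 = 3/4*pi_1 + 1/4*pi_2 + 5/12*pi_3
with normalization: pi_1 + pi_2 + pi_3 = 1.

Using the first 2 balance equations plus normalization, the linear system A*pi = b is:
  [-5/6, 1/12, 1/4] . pi = 0
  [1/12, -1/3, 1/3] . pi = 0
  [1, 1, 1] . pi = 1

Solving yields:
  pi_1 = 8/49
  pi_2 = 43/98
  pi_3 = 39/98

Verification (pi * P):
  8/49*1/6 + 43/98*1/12 + 39/98*1/4 = 8/49 = pi_1  (ok)
  8/49*1/12 + 43/98*2/3 + 39/98*1/3 = 43/98 = pi_2  (ok)
  8/49*3/4 + 43/98*1/4 + 39/98*5/12 = 39/98 = pi_3  (ok)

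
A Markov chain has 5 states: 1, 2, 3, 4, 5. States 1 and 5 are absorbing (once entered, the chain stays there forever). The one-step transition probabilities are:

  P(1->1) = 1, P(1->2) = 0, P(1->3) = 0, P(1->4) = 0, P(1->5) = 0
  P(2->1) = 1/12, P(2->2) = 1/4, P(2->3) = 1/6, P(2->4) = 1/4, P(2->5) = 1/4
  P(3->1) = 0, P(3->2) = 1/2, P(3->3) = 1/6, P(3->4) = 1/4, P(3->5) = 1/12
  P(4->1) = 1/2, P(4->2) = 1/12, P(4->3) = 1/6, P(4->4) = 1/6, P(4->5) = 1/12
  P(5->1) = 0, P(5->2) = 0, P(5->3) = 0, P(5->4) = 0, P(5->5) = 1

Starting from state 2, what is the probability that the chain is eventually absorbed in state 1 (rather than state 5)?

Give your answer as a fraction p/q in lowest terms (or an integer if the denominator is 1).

Answer: 155/327

Derivation:
Let a_i = P(absorbed in 1 | start in state i).
Boundary conditions: a_1 = 1, a_5 = 0.
For each transient state i, a_i = sum_j P(i->j) * a_j:
  a_2 = 1/12*a_1 + 1/4*a_2 + 1/6*a_3 + 1/4*a_4 + 1/4*a_5
  a_3 = 0*a_1 + 1/2*a_2 + 1/6*a_3 + 1/4*a_4 + 1/12*a_5
  a_4 = 1/2*a_1 + 1/12*a_2 + 1/6*a_3 + 1/6*a_4 + 1/12*a_5

Substituting a_1 = 1 and a_5 = 0, rearrange to (I - Q) a = r where r[i] = P(i -> 1):
  [3/4, -1/6, -1/4] . (a_2, a_3, a_4) = 1/12
  [-1/2, 5/6, -1/4] . (a_2, a_3, a_4) = 0
  [-1/12, -1/6, 5/6] . (a_2, a_3, a_4) = 1/2

Solving yields:
  a_2 = 155/327
  a_3 = 111/218
  a_4 = 245/327

Starting state is 2, so the absorption probability is a_2 = 155/327.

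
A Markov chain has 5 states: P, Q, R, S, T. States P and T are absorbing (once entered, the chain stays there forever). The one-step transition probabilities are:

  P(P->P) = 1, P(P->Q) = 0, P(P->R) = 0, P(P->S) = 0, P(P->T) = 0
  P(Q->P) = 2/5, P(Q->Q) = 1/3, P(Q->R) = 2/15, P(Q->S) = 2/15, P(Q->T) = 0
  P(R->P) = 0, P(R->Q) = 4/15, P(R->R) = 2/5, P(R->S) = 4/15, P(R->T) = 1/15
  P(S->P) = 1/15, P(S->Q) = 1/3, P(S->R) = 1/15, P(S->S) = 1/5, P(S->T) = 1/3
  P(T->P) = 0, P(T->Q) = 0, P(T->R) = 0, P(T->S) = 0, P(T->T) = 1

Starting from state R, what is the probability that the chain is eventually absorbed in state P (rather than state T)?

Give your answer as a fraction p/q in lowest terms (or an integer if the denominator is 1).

Let a_i = P(absorbed in P | start in state i).
Boundary conditions: a_P = 1, a_T = 0.
For each transient state i, a_i = sum_j P(i->j) * a_j:
  a_Q = 2/5*a_P + 1/3*a_Q + 2/15*a_R + 2/15*a_S + 0*a_T
  a_R = 0*a_P + 4/15*a_Q + 2/5*a_R + 4/15*a_S + 1/15*a_T
  a_S = 1/15*a_P + 1/3*a_Q + 1/15*a_R + 1/5*a_S + 1/3*a_T

Substituting a_P = 1 and a_T = 0, rearrange to (I - Q) a = r where r[i] = P(i -> P):
  [2/3, -2/15, -2/15] . (a_Q, a_R, a_S) = 2/5
  [-4/15, 3/5, -4/15] . (a_Q, a_R, a_S) = 0
  [-1/3, -1/15, 4/5] . (a_Q, a_R, a_S) = 1/15

Solving yields:
  a_Q = 25/31
  a_R = 228/403
  a_S = 188/403

Starting state is R, so the absorption probability is a_R = 228/403.

Answer: 228/403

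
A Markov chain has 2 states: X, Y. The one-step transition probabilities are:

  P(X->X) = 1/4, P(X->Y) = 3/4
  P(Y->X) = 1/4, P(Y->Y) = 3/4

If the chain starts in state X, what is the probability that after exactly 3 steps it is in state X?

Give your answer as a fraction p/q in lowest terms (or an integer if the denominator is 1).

Answer: 1/4

Derivation:
Computing P^3 by repeated multiplication:
P^1 =
  X: [1/4, 3/4]
  Y: [1/4, 3/4]
P^2 =
  X: [1/4, 3/4]
  Y: [1/4, 3/4]
P^3 =
  X: [1/4, 3/4]
  Y: [1/4, 3/4]

(P^3)[X -> X] = 1/4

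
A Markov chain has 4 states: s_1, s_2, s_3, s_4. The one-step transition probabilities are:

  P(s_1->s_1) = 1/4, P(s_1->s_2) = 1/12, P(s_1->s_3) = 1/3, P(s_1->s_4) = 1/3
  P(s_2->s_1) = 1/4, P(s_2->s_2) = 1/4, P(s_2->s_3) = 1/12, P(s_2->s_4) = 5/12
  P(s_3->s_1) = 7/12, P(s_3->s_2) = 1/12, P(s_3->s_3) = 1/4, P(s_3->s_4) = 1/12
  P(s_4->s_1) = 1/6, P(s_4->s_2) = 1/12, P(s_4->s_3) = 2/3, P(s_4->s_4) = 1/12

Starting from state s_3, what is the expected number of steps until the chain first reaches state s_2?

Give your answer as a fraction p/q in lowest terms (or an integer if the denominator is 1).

Answer: 12

Derivation:
Let h_i = expected steps to first reach s_2 from state i.
Boundary: h_s_2 = 0.
First-step equations for the other states:
  h_s_1 = 1 + 1/4*h_s_1 + 1/12*h_s_2 + 1/3*h_s_3 + 1/3*h_s_4
  h_s_3 = 1 + 7/12*h_s_1 + 1/12*h_s_2 + 1/4*h_s_3 + 1/12*h_s_4
  h_s_4 = 1 + 1/6*h_s_1 + 1/12*h_s_2 + 2/3*h_s_3 + 1/12*h_s_4

Substituting h_s_2 = 0 and rearranging gives the linear system (I - Q) h = 1:
  [3/4, -1/3, -1/3] . (h_s_1, h_s_3, h_s_4) = 1
  [-7/12, 3/4, -1/12] . (h_s_1, h_s_3, h_s_4) = 1
  [-1/6, -2/3, 11/12] . (h_s_1, h_s_3, h_s_4) = 1

Solving yields:
  h_s_1 = 12
  h_s_3 = 12
  h_s_4 = 12

Starting state is s_3, so the expected hitting time is h_s_3 = 12.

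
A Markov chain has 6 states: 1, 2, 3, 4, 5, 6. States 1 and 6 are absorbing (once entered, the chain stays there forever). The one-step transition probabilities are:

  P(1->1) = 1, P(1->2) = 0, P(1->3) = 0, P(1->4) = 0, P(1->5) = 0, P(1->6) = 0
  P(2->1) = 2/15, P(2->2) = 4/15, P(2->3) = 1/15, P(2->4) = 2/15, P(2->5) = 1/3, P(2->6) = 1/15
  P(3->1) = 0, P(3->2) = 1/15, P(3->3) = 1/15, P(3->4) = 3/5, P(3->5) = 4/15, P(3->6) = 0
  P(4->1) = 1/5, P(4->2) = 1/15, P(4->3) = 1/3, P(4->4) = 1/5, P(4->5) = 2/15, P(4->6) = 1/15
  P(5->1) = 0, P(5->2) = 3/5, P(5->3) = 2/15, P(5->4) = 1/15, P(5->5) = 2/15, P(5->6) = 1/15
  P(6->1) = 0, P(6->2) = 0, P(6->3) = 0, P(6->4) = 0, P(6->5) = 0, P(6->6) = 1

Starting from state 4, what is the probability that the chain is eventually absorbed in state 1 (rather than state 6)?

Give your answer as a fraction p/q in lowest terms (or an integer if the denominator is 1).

Answer: 201/302

Derivation:
Let a_i = P(absorbed in 1 | start in state i).
Boundary conditions: a_1 = 1, a_6 = 0.
For each transient state i, a_i = sum_j P(i->j) * a_j:
  a_2 = 2/15*a_1 + 4/15*a_2 + 1/15*a_3 + 2/15*a_4 + 1/3*a_5 + 1/15*a_6
  a_3 = 0*a_1 + 1/15*a_2 + 1/15*a_3 + 3/5*a_4 + 4/15*a_5 + 0*a_6
  a_4 = 1/5*a_1 + 1/15*a_2 + 1/3*a_3 + 1/5*a_4 + 2/15*a_5 + 1/15*a_6
  a_5 = 0*a_1 + 3/5*a_2 + 2/15*a_3 + 1/15*a_4 + 2/15*a_5 + 1/15*a_6

Substituting a_1 = 1 and a_6 = 0, rearrange to (I - Q) a = r where r[i] = P(i -> 1):
  [11/15, -1/15, -2/15, -1/3] . (a_2, a_3, a_4, a_5) = 2/15
  [-1/15, 14/15, -3/5, -4/15] . (a_2, a_3, a_4, a_5) = 0
  [-1/15, -1/3, 4/5, -2/15] . (a_2, a_3, a_4, a_5) = 1/5
  [-3/5, -2/15, -1/15, 13/15] . (a_2, a_3, a_4, a_5) = 0

Solving yields:
  a_2 = 189/302
  a_3 = 193/302
  a_4 = 201/302
  a_5 = 88/151

Starting state is 4, so the absorption probability is a_4 = 201/302.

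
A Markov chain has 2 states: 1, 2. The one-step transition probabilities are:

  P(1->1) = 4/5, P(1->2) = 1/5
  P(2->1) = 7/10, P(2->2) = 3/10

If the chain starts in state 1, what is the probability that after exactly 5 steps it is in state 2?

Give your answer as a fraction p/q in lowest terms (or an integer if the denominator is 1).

Computing P^5 by repeated multiplication:
P^1 =
  1: [4/5, 1/5]
  2: [7/10, 3/10]
P^2 =
  1: [39/50, 11/50]
  2: [77/100, 23/100]
P^3 =
  1: [389/500, 111/500]
  2: [777/1000, 223/1000]
P^4 =
  1: [3889/5000, 1111/5000]
  2: [7777/10000, 2223/10000]
P^5 =
  1: [38889/50000, 11111/50000]
  2: [77777/100000, 22223/100000]

(P^5)[1 -> 2] = 11111/50000

Answer: 11111/50000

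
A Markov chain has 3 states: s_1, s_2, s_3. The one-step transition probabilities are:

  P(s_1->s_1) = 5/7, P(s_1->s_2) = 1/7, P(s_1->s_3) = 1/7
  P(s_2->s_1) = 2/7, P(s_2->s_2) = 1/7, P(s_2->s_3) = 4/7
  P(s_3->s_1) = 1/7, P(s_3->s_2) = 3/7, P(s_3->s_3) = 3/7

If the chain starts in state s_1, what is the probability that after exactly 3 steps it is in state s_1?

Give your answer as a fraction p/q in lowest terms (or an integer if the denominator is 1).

Answer: 170/343

Derivation:
Computing P^3 by repeated multiplication:
P^1 =
  s_1: [5/7, 1/7, 1/7]
  s_2: [2/7, 1/7, 4/7]
  s_3: [1/7, 3/7, 3/7]
P^2 =
  s_1: [4/7, 9/49, 12/49]
  s_2: [16/49, 15/49, 18/49]
  s_3: [2/7, 13/49, 22/49]
P^3 =
  s_1: [170/343, 73/343, 100/343]
  s_2: [128/343, 85/343, 130/343]
  s_3: [118/343, 93/343, 132/343]

(P^3)[s_1 -> s_1] = 170/343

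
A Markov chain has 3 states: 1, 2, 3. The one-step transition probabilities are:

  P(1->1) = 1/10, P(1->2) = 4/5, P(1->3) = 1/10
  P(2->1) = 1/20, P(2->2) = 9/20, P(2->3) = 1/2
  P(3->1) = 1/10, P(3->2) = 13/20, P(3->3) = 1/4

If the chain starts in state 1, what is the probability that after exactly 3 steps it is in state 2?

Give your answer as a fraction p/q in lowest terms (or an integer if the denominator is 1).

Computing P^3 by repeated multiplication:
P^1 =
  1: [1/10, 4/5, 1/10]
  2: [1/20, 9/20, 1/2]
  3: [1/10, 13/20, 1/4]
P^2 =
  1: [3/50, 101/200, 87/200]
  2: [31/400, 227/400, 71/200]
  3: [27/400, 107/200, 159/400]
P^3 =
  1: [299/4000, 279/500, 1469/4000]
  2: [573/8000, 877/1600, 1521/4000]
  3: [293/4000, 177/320, 2989/8000]

(P^3)[1 -> 2] = 279/500

Answer: 279/500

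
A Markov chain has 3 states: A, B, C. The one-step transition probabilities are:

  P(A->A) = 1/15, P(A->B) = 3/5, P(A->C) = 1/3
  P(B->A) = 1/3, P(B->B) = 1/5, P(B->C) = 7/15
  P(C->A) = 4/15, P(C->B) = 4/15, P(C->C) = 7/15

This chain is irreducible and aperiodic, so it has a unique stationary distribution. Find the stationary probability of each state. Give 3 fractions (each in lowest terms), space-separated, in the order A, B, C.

The stationary distribution satisfies pi = pi * P, i.e.:
  pi_A = 1/15*pi_A + 1/3*pi_B + 4/15*pi_C
  pi_B = 3/5*pi_A + 1/5*pi_B + 4/15*pi_C
  pi_C = 1/3*pi_A + 7/15*pi_B + 7/15*pi_C
with normalization: pi_A + pi_B + pi_C = 1.

Using the first 2 balance equations plus normalization, the linear system A*pi = b is:
  [-14/15, 1/3, 4/15] . pi = 0
  [3/5, -4/5, 4/15] . pi = 0
  [1, 1, 1] . pi = 1

Solving yields:
  pi_A = 68/283
  pi_B = 92/283
  pi_C = 123/283

Verification (pi * P):
  68/283*1/15 + 92/283*1/3 + 123/283*4/15 = 68/283 = pi_A  (ok)
  68/283*3/5 + 92/283*1/5 + 123/283*4/15 = 92/283 = pi_B  (ok)
  68/283*1/3 + 92/283*7/15 + 123/283*7/15 = 123/283 = pi_C  (ok)

Answer: 68/283 92/283 123/283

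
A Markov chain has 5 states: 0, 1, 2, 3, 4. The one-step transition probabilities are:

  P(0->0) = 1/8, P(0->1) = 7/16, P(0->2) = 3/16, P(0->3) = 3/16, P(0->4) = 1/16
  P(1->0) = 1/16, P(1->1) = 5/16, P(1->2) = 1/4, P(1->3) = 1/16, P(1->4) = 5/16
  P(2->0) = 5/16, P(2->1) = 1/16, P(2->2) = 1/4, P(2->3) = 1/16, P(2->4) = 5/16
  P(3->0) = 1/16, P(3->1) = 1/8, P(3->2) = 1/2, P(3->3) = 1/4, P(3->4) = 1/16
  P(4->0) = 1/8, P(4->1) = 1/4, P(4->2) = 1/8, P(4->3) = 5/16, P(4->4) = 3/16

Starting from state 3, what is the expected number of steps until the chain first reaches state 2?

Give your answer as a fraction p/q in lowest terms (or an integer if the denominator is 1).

Answer: 8288/3127

Derivation:
Let h_i = expected steps to first reach 2 from state i.
Boundary: h_2 = 0.
First-step equations for the other states:
  h_0 = 1 + 1/8*h_0 + 7/16*h_1 + 3/16*h_2 + 3/16*h_3 + 1/16*h_4
  h_1 = 1 + 1/16*h_0 + 5/16*h_1 + 1/4*h_2 + 1/16*h_3 + 5/16*h_4
  h_3 = 1 + 1/16*h_0 + 1/8*h_1 + 1/2*h_2 + 1/4*h_3 + 1/16*h_4
  h_4 = 1 + 1/8*h_0 + 1/4*h_1 + 1/8*h_2 + 5/16*h_3 + 3/16*h_4

Substituting h_2 = 0 and rearranging gives the linear system (I - Q) h = 1:
  [7/8, -7/16, -3/16, -1/16] . (h_0, h_1, h_3, h_4) = 1
  [-1/16, 11/16, -1/16, -5/16] . (h_0, h_1, h_3, h_4) = 1
  [-1/16, -1/8, 3/4, -1/16] . (h_0, h_1, h_3, h_4) = 1
  [-1/8, -1/4, -5/16, 13/16] . (h_0, h_1, h_3, h_4) = 1

Solving yields:
  h_0 = 12352/3127
  h_1 = 12192/3127
  h_3 = 8288/3127
  h_4 = 12688/3127

Starting state is 3, so the expected hitting time is h_3 = 8288/3127.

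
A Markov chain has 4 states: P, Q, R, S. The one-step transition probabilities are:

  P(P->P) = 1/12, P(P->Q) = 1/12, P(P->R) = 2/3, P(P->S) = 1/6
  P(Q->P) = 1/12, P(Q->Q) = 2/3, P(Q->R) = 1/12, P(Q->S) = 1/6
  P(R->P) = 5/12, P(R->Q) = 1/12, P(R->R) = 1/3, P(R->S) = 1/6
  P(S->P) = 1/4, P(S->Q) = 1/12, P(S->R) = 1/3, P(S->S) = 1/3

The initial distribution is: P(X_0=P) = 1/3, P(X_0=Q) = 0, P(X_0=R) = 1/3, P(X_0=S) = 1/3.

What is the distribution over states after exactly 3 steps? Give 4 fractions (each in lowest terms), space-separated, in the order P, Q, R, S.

Answer: 323/1296 277/1728 2021/5184 65/324

Derivation:
Propagating the distribution step by step (d_{t+1} = d_t * P):
d_0 = (P=1/3, Q=0, R=1/3, S=1/3)
  d_1[P] = 1/3*1/12 + 0*1/12 + 1/3*5/12 + 1/3*1/4 = 1/4
  d_1[Q] = 1/3*1/12 + 0*2/3 + 1/3*1/12 + 1/3*1/12 = 1/12
  d_1[R] = 1/3*2/3 + 0*1/12 + 1/3*1/3 + 1/3*1/3 = 4/9
  d_1[S] = 1/3*1/6 + 0*1/6 + 1/3*1/6 + 1/3*1/3 = 2/9
d_1 = (P=1/4, Q=1/12, R=4/9, S=2/9)
  d_2[P] = 1/4*1/12 + 1/12*1/12 + 4/9*5/12 + 2/9*1/4 = 29/108
  d_2[Q] = 1/4*1/12 + 1/12*2/3 + 4/9*1/12 + 2/9*1/12 = 19/144
  d_2[R] = 1/4*2/3 + 1/12*1/12 + 4/9*1/3 + 2/9*1/3 = 19/48
  d_2[S] = 1/4*1/6 + 1/12*1/6 + 4/9*1/6 + 2/9*1/3 = 11/54
d_2 = (P=29/108, Q=19/144, R=19/48, S=11/54)
  d_3[P] = 29/108*1/12 + 19/144*1/12 + 19/48*5/12 + 11/54*1/4 = 323/1296
  d_3[Q] = 29/108*1/12 + 19/144*2/3 + 19/48*1/12 + 11/54*1/12 = 277/1728
  d_3[R] = 29/108*2/3 + 19/144*1/12 + 19/48*1/3 + 11/54*1/3 = 2021/5184
  d_3[S] = 29/108*1/6 + 19/144*1/6 + 19/48*1/6 + 11/54*1/3 = 65/324
d_3 = (P=323/1296, Q=277/1728, R=2021/5184, S=65/324)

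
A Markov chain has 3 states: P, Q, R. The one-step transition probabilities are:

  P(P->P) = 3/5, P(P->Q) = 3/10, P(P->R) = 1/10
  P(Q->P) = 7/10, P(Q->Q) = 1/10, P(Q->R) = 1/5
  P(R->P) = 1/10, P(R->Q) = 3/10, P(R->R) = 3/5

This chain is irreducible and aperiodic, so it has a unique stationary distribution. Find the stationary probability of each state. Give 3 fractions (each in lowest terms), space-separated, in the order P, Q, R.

The stationary distribution satisfies pi = pi * P, i.e.:
  pi_P = 3/5*pi_P + 7/10*pi_Q + 1/10*pi_R
  pi_Q = 3/10*pi_P + 1/10*pi_Q + 3/10*pi_R
  pi_R = 1/10*pi_P + 1/5*pi_Q + 3/5*pi_R
with normalization: pi_P + pi_Q + pi_R = 1.

Using the first 2 balance equations plus normalization, the linear system A*pi = b is:
  [-2/5, 7/10, 1/10] . pi = 0
  [3/10, -9/10, 3/10] . pi = 0
  [1, 1, 1] . pi = 1

Solving yields:
  pi_P = 1/2
  pi_Q = 1/4
  pi_R = 1/4

Verification (pi * P):
  1/2*3/5 + 1/4*7/10 + 1/4*1/10 = 1/2 = pi_P  (ok)
  1/2*3/10 + 1/4*1/10 + 1/4*3/10 = 1/4 = pi_Q  (ok)
  1/2*1/10 + 1/4*1/5 + 1/4*3/5 = 1/4 = pi_R  (ok)

Answer: 1/2 1/4 1/4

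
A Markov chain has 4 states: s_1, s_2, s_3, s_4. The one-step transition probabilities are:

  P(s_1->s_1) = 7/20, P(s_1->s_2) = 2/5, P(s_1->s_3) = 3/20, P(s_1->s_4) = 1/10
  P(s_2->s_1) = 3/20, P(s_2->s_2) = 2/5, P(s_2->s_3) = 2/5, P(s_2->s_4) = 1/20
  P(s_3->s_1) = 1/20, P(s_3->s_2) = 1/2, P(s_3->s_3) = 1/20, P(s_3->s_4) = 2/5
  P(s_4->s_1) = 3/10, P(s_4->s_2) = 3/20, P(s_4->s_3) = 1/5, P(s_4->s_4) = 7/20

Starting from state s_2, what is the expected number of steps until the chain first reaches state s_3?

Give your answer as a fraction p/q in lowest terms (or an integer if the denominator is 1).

Let h_i = expected steps to first reach s_3 from state i.
Boundary: h_s_3 = 0.
First-step equations for the other states:
  h_s_1 = 1 + 7/20*h_s_1 + 2/5*h_s_2 + 3/20*h_s_3 + 1/10*h_s_4
  h_s_2 = 1 + 3/20*h_s_1 + 2/5*h_s_2 + 2/5*h_s_3 + 1/20*h_s_4
  h_s_4 = 1 + 3/10*h_s_1 + 3/20*h_s_2 + 1/5*h_s_3 + 7/20*h_s_4

Substituting h_s_3 = 0 and rearranging gives the linear system (I - Q) h = 1:
  [13/20, -2/5, -1/10] . (h_s_1, h_s_2, h_s_4) = 1
  [-3/20, 3/5, -1/20] . (h_s_1, h_s_2, h_s_4) = 1
  [-3/10, -3/20, 13/20] . (h_s_1, h_s_2, h_s_4) = 1

Solving yields:
  h_s_1 = 5900/1467
  h_s_2 = 4420/1467
  h_s_4 = 2000/489

Starting state is s_2, so the expected hitting time is h_s_2 = 4420/1467.

Answer: 4420/1467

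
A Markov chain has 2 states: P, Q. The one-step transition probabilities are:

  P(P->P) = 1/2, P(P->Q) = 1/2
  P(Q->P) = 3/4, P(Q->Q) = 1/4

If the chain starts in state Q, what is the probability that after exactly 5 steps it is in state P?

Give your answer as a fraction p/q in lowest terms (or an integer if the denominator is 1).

Answer: 615/1024

Derivation:
Computing P^5 by repeated multiplication:
P^1 =
  P: [1/2, 1/2]
  Q: [3/4, 1/4]
P^2 =
  P: [5/8, 3/8]
  Q: [9/16, 7/16]
P^3 =
  P: [19/32, 13/32]
  Q: [39/64, 25/64]
P^4 =
  P: [77/128, 51/128]
  Q: [153/256, 103/256]
P^5 =
  P: [307/512, 205/512]
  Q: [615/1024, 409/1024]

(P^5)[Q -> P] = 615/1024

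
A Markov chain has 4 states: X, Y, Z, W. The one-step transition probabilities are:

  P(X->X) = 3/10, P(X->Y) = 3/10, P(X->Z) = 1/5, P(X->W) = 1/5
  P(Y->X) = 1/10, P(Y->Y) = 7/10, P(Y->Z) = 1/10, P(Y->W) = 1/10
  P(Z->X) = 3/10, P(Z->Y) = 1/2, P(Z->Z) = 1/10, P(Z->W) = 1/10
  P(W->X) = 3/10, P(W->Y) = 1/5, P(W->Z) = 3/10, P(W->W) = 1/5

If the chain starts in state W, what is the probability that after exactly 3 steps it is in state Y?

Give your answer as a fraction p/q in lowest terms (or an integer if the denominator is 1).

Answer: 487/1000

Derivation:
Computing P^3 by repeated multiplication:
P^1 =
  X: [3/10, 3/10, 1/5, 1/5]
  Y: [1/10, 7/10, 1/10, 1/10]
  Z: [3/10, 1/2, 1/10, 1/10]
  W: [3/10, 1/5, 3/10, 1/5]
P^2 =
  X: [6/25, 11/25, 17/100, 3/20]
  Y: [4/25, 59/100, 13/100, 3/25]
  Z: [1/5, 51/100, 3/20, 7/50]
  W: [13/50, 21/50, 17/100, 3/20]
P^3 =
  X: [53/250, 99/200, 77/500, 139/1000]
  Y: [91/500, 11/20, 7/50, 16/125]
  Z: [99/500, 13/25, 37/250, 67/500]
  W: [27/125, 487/1000, 39/250, 141/1000]

(P^3)[W -> Y] = 487/1000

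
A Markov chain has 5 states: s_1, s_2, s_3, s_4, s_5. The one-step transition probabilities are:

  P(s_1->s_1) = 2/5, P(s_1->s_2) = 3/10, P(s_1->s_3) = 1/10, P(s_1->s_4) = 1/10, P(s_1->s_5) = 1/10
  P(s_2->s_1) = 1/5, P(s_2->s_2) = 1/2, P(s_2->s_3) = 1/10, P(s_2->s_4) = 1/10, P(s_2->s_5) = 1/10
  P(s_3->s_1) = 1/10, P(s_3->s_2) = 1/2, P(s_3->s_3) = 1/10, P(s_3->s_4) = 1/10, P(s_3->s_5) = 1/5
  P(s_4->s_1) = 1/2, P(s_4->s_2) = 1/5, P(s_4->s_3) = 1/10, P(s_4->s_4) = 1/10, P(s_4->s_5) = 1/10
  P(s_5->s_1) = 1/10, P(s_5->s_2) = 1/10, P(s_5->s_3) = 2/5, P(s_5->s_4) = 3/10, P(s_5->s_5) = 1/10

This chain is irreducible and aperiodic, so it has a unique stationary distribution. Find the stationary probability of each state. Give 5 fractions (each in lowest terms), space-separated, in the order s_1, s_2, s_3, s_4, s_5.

The stationary distribution satisfies pi = pi * P, i.e.:
  pi_s_1 = 2/5*pi_s_1 + 1/5*pi_s_2 + 1/10*pi_s_3 + 1/2*pi_s_4 + 1/10*pi_s_5
  pi_s_2 = 3/10*pi_s_1 + 1/2*pi_s_2 + 1/2*pi_s_3 + 1/5*pi_s_4 + 1/10*pi_s_5
  pi_s_3 = 1/10*pi_s_1 + 1/10*pi_s_2 + 1/10*pi_s_3 + 1/10*pi_s_4 + 2/5*pi_s_5
  pi_s_4 = 1/10*pi_s_1 + 1/10*pi_s_2 + 1/10*pi_s_3 + 1/10*pi_s_4 + 3/10*pi_s_5
  pi_s_5 = 1/10*pi_s_1 + 1/10*pi_s_2 + 1/5*pi_s_3 + 1/10*pi_s_4 + 1/10*pi_s_5
with normalization: pi_s_1 + pi_s_2 + pi_s_3 + pi_s_4 + pi_s_5 = 1.

Using the first 4 balance equations plus normalization, the linear system A*pi = b is:
  [-3/5, 1/5, 1/10, 1/2, 1/10] . pi = 0
  [3/10, -1/2, 1/2, 1/5, 1/10] . pi = 0
  [1/10, 1/10, -9/10, 1/10, 2/5] . pi = 0
  [1/10, 1/10, 1/10, -9/10, 3/10] . pi = 0
  [1, 1, 1, 1, 1] . pi = 1

Solving yields:
  pi_s_1 = 2057/7760
  pi_s_2 = 2831/7760
  pi_s_3 = 13/97
  pi_s_4 = 119/970
  pi_s_5 = 11/97

Verification (pi * P):
  2057/7760*2/5 + 2831/7760*1/5 + 13/97*1/10 + 119/970*1/2 + 11/97*1/10 = 2057/7760 = pi_s_1  (ok)
  2057/7760*3/10 + 2831/7760*1/2 + 13/97*1/2 + 119/970*1/5 + 11/97*1/10 = 2831/7760 = pi_s_2  (ok)
  2057/7760*1/10 + 2831/7760*1/10 + 13/97*1/10 + 119/970*1/10 + 11/97*2/5 = 13/97 = pi_s_3  (ok)
  2057/7760*1/10 + 2831/7760*1/10 + 13/97*1/10 + 119/970*1/10 + 11/97*3/10 = 119/970 = pi_s_4  (ok)
  2057/7760*1/10 + 2831/7760*1/10 + 13/97*1/5 + 119/970*1/10 + 11/97*1/10 = 11/97 = pi_s_5  (ok)

Answer: 2057/7760 2831/7760 13/97 119/970 11/97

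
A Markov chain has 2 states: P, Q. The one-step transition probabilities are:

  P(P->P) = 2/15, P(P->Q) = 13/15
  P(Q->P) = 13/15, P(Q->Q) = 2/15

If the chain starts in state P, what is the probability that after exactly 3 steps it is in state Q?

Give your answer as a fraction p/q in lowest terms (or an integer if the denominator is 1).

Computing P^3 by repeated multiplication:
P^1 =
  P: [2/15, 13/15]
  Q: [13/15, 2/15]
P^2 =
  P: [173/225, 52/225]
  Q: [52/225, 173/225]
P^3 =
  P: [1022/3375, 2353/3375]
  Q: [2353/3375, 1022/3375]

(P^3)[P -> Q] = 2353/3375

Answer: 2353/3375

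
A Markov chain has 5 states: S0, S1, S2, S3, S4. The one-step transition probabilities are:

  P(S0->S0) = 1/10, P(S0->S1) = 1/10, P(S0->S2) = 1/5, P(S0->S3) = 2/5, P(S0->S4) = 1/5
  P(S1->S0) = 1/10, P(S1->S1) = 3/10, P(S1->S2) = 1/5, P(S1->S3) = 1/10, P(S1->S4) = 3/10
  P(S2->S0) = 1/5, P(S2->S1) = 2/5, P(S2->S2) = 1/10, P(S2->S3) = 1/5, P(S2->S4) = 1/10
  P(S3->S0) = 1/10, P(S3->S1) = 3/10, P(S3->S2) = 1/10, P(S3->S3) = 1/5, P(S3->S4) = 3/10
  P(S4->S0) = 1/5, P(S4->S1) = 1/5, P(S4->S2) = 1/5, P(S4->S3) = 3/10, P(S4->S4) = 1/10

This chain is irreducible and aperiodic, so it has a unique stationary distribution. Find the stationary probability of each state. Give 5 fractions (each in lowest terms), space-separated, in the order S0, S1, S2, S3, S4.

The stationary distribution satisfies pi = pi * P, i.e.:
  pi_S0 = 1/10*pi_S0 + 1/10*pi_S1 + 1/5*pi_S2 + 1/10*pi_S3 + 1/5*pi_S4
  pi_S1 = 1/10*pi_S0 + 3/10*pi_S1 + 2/5*pi_S2 + 3/10*pi_S3 + 1/5*pi_S4
  pi_S2 = 1/5*pi_S0 + 1/5*pi_S1 + 1/10*pi_S2 + 1/10*pi_S3 + 1/5*pi_S4
  pi_S3 = 2/5*pi_S0 + 1/10*pi_S1 + 1/5*pi_S2 + 1/5*pi_S3 + 3/10*pi_S4
  pi_S4 = 1/5*pi_S0 + 3/10*pi_S1 + 1/10*pi_S2 + 3/10*pi_S3 + 1/10*pi_S4
with normalization: pi_S0 + pi_S1 + pi_S2 + pi_S3 + pi_S4 = 1.

Using the first 4 balance equations plus normalization, the linear system A*pi = b is:
  [-9/10, 1/10, 1/5, 1/10, 1/5] . pi = 0
  [1/10, -7/10, 2/5, 3/10, 1/5] . pi = 0
  [1/5, 1/5, -9/10, 1/10, 1/5] . pi = 0
  [2/5, 1/10, 1/5, -4/5, 3/10] . pi = 0
  [1, 1, 1, 1, 1] . pi = 1

Solving yields:
  pi_S0 = 415/3022
  pi_S1 = 1617/6044
  pi_S2 = 977/6044
  pi_S3 = 1341/6044
  pi_S4 = 1279/6044

Verification (pi * P):
  415/3022*1/10 + 1617/6044*1/10 + 977/6044*1/5 + 1341/6044*1/10 + 1279/6044*1/5 = 415/3022 = pi_S0  (ok)
  415/3022*1/10 + 1617/6044*3/10 + 977/6044*2/5 + 1341/6044*3/10 + 1279/6044*1/5 = 1617/6044 = pi_S1  (ok)
  415/3022*1/5 + 1617/6044*1/5 + 977/6044*1/10 + 1341/6044*1/10 + 1279/6044*1/5 = 977/6044 = pi_S2  (ok)
  415/3022*2/5 + 1617/6044*1/10 + 977/6044*1/5 + 1341/6044*1/5 + 1279/6044*3/10 = 1341/6044 = pi_S3  (ok)
  415/3022*1/5 + 1617/6044*3/10 + 977/6044*1/10 + 1341/6044*3/10 + 1279/6044*1/10 = 1279/6044 = pi_S4  (ok)

Answer: 415/3022 1617/6044 977/6044 1341/6044 1279/6044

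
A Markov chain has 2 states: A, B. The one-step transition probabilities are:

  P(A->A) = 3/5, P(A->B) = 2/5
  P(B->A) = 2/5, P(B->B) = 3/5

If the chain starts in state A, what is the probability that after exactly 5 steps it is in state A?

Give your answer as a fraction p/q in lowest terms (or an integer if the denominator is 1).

Answer: 1563/3125

Derivation:
Computing P^5 by repeated multiplication:
P^1 =
  A: [3/5, 2/5]
  B: [2/5, 3/5]
P^2 =
  A: [13/25, 12/25]
  B: [12/25, 13/25]
P^3 =
  A: [63/125, 62/125]
  B: [62/125, 63/125]
P^4 =
  A: [313/625, 312/625]
  B: [312/625, 313/625]
P^5 =
  A: [1563/3125, 1562/3125]
  B: [1562/3125, 1563/3125]

(P^5)[A -> A] = 1563/3125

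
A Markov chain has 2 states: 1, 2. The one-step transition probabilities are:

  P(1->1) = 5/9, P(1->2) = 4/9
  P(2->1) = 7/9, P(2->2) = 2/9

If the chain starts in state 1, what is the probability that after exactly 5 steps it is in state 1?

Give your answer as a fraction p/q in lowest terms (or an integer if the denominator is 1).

Computing P^5 by repeated multiplication:
P^1 =
  1: [5/9, 4/9]
  2: [7/9, 2/9]
P^2 =
  1: [53/81, 28/81]
  2: [49/81, 32/81]
P^3 =
  1: [461/729, 268/729]
  2: [469/729, 260/729]
P^4 =
  1: [4181/6561, 2380/6561]
  2: [4165/6561, 2396/6561]
P^5 =
  1: [37565/59049, 21484/59049]
  2: [37597/59049, 21452/59049]

(P^5)[1 -> 1] = 37565/59049

Answer: 37565/59049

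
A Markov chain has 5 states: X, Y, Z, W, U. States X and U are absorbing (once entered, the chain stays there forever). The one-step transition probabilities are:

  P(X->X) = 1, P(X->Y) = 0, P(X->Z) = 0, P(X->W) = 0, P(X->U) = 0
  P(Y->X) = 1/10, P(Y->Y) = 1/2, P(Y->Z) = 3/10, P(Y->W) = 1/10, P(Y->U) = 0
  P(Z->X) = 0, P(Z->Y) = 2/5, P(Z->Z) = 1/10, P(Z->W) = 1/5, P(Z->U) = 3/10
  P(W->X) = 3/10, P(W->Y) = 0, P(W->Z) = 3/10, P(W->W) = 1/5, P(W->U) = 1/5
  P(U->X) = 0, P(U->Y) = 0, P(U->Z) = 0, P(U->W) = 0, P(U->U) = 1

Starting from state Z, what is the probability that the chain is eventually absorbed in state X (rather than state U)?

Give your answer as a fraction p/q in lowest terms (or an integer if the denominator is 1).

Let a_i = P(absorbed in X | start in state i).
Boundary conditions: a_X = 1, a_U = 0.
For each transient state i, a_i = sum_j P(i->j) * a_j:
  a_Y = 1/10*a_X + 1/2*a_Y + 3/10*a_Z + 1/10*a_W + 0*a_U
  a_Z = 0*a_X + 2/5*a_Y + 1/10*a_Z + 1/5*a_W + 3/10*a_U
  a_W = 3/10*a_X + 0*a_Y + 3/10*a_Z + 1/5*a_W + 1/5*a_U

Substituting a_X = 1 and a_U = 0, rearrange to (I - Q) a = r where r[i] = P(i -> X):
  [1/2, -3/10, -1/10] . (a_Y, a_Z, a_W) = 1/10
  [-2/5, 9/10, -1/5] . (a_Y, a_Z, a_W) = 0
  [0, -3/10, 4/5] . (a_Y, a_Z, a_W) = 3/10

Solving yields:
  a_Y = 1/2
  a_Z = 1/3
  a_W = 1/2

Starting state is Z, so the absorption probability is a_Z = 1/3.

Answer: 1/3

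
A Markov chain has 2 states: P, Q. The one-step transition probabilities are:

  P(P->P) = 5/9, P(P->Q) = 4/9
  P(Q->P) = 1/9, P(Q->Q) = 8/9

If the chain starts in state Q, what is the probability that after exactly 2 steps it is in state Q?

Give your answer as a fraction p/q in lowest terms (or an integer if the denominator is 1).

Computing P^2 by repeated multiplication:
P^1 =
  P: [5/9, 4/9]
  Q: [1/9, 8/9]
P^2 =
  P: [29/81, 52/81]
  Q: [13/81, 68/81]

(P^2)[Q -> Q] = 68/81

Answer: 68/81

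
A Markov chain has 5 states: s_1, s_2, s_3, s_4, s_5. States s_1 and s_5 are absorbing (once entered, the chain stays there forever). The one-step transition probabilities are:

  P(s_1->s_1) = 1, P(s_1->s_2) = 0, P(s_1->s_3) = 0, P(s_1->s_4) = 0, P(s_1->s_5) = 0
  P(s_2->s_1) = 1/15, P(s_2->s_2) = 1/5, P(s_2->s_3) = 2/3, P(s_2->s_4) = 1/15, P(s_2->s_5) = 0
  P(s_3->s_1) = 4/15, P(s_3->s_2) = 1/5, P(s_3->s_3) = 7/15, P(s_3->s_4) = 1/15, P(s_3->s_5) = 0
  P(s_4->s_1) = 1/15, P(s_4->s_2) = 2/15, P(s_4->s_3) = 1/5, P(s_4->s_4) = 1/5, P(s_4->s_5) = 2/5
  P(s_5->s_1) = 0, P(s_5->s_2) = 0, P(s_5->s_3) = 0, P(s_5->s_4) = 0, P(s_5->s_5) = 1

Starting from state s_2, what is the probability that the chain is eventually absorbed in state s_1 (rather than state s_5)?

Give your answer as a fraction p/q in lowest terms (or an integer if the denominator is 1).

Let a_i = P(absorbed in s_1 | start in state i).
Boundary conditions: a_s_1 = 1, a_s_5 = 0.
For each transient state i, a_i = sum_j P(i->j) * a_j:
  a_s_2 = 1/15*a_s_1 + 1/5*a_s_2 + 2/3*a_s_3 + 1/15*a_s_4 + 0*a_s_5
  a_s_3 = 4/15*a_s_1 + 1/5*a_s_2 + 7/15*a_s_3 + 1/15*a_s_4 + 0*a_s_5
  a_s_4 = 1/15*a_s_1 + 2/15*a_s_2 + 1/5*a_s_3 + 1/5*a_s_4 + 2/5*a_s_5

Substituting a_s_1 = 1 and a_s_5 = 0, rearrange to (I - Q) a = r where r[i] = P(i -> s_1):
  [4/5, -2/3, -1/15] . (a_s_2, a_s_3, a_s_4) = 1/15
  [-1/5, 8/15, -1/15] . (a_s_2, a_s_3, a_s_4) = 4/15
  [-2/15, -1/5, 4/5] . (a_s_2, a_s_3, a_s_4) = 1/15

Solving yields:
  a_s_2 = 67/79
  a_s_3 = 69/79
  a_s_4 = 35/79

Starting state is s_2, so the absorption probability is a_s_2 = 67/79.

Answer: 67/79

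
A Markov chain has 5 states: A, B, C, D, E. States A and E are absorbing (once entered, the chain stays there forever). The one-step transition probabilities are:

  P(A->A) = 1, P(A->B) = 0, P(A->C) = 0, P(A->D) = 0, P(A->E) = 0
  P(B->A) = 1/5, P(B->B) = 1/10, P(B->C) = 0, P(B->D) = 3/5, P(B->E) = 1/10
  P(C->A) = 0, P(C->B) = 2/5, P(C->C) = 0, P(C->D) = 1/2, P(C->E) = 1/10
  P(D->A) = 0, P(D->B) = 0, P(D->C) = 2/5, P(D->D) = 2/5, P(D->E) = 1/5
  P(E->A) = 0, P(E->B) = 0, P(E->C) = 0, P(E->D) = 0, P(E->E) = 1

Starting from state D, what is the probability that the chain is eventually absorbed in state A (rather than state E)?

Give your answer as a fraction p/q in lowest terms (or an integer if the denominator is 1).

Answer: 4/33

Derivation:
Let a_i = P(absorbed in A | start in state i).
Boundary conditions: a_A = 1, a_E = 0.
For each transient state i, a_i = sum_j P(i->j) * a_j:
  a_B = 1/5*a_A + 1/10*a_B + 0*a_C + 3/5*a_D + 1/10*a_E
  a_C = 0*a_A + 2/5*a_B + 0*a_C + 1/2*a_D + 1/10*a_E
  a_D = 0*a_A + 0*a_B + 2/5*a_C + 2/5*a_D + 1/5*a_E

Substituting a_A = 1 and a_E = 0, rearrange to (I - Q) a = r where r[i] = P(i -> A):
  [9/10, 0, -3/5] . (a_B, a_C, a_D) = 1/5
  [-2/5, 1, -1/2] . (a_B, a_C, a_D) = 0
  [0, -2/5, 3/5] . (a_B, a_C, a_D) = 0

Solving yields:
  a_B = 10/33
  a_C = 2/11
  a_D = 4/33

Starting state is D, so the absorption probability is a_D = 4/33.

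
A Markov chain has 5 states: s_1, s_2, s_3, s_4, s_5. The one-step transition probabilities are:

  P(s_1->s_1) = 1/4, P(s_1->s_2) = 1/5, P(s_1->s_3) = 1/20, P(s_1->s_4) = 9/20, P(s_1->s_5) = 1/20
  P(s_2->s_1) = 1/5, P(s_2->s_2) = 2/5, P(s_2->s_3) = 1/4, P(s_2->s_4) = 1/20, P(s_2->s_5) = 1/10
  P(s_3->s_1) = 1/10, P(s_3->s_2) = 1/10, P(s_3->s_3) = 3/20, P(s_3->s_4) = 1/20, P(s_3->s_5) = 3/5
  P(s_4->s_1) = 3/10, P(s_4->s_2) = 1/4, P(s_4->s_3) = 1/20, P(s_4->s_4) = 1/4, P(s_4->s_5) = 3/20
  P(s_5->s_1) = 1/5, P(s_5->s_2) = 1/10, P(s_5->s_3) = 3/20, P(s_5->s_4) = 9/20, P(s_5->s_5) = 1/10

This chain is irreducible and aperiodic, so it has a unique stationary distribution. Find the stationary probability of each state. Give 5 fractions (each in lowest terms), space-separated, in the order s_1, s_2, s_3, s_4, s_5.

The stationary distribution satisfies pi = pi * P, i.e.:
  pi_s_1 = 1/4*pi_s_1 + 1/5*pi_s_2 + 1/10*pi_s_3 + 3/10*pi_s_4 + 1/5*pi_s_5
  pi_s_2 = 1/5*pi_s_1 + 2/5*pi_s_2 + 1/10*pi_s_3 + 1/4*pi_s_4 + 1/10*pi_s_5
  pi_s_3 = 1/20*pi_s_1 + 1/4*pi_s_2 + 3/20*pi_s_3 + 1/20*pi_s_4 + 3/20*pi_s_5
  pi_s_4 = 9/20*pi_s_1 + 1/20*pi_s_2 + 1/20*pi_s_3 + 1/4*pi_s_4 + 9/20*pi_s_5
  pi_s_5 = 1/20*pi_s_1 + 1/10*pi_s_2 + 3/5*pi_s_3 + 3/20*pi_s_4 + 1/10*pi_s_5
with normalization: pi_s_1 + pi_s_2 + pi_s_3 + pi_s_4 + pi_s_5 = 1.

Using the first 4 balance equations plus normalization, the linear system A*pi = b is:
  [-3/4, 1/5, 1/10, 3/10, 1/5] . pi = 0
  [1/5, -3/5, 1/10, 1/4, 1/10] . pi = 0
  [1/20, 1/4, -17/20, 1/20, 3/20] . pi = 0
  [9/20, 1/20, 1/20, -3/4, 9/20] . pi = 0
  [1, 1, 1, 1, 1] . pi = 1

Solving yields:
  pi_s_1 = 7435/33132
  pi_s_2 = 3809/16566
  pi_s_3 = 8275/66264
  pi_s_4 = 4253/16566
  pi_s_5 = 10871/66264

Verification (pi * P):
  7435/33132*1/4 + 3809/16566*1/5 + 8275/66264*1/10 + 4253/16566*3/10 + 10871/66264*1/5 = 7435/33132 = pi_s_1  (ok)
  7435/33132*1/5 + 3809/16566*2/5 + 8275/66264*1/10 + 4253/16566*1/4 + 10871/66264*1/10 = 3809/16566 = pi_s_2  (ok)
  7435/33132*1/20 + 3809/16566*1/4 + 8275/66264*3/20 + 4253/16566*1/20 + 10871/66264*3/20 = 8275/66264 = pi_s_3  (ok)
  7435/33132*9/20 + 3809/16566*1/20 + 8275/66264*1/20 + 4253/16566*1/4 + 10871/66264*9/20 = 4253/16566 = pi_s_4  (ok)
  7435/33132*1/20 + 3809/16566*1/10 + 8275/66264*3/5 + 4253/16566*3/20 + 10871/66264*1/10 = 10871/66264 = pi_s_5  (ok)

Answer: 7435/33132 3809/16566 8275/66264 4253/16566 10871/66264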